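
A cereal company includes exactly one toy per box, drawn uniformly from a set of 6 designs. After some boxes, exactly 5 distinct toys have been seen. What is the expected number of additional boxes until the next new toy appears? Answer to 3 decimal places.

Each box yields a new toy with probability (6-5)/6 = 1/6, so the wait is geometric with mean 6/1.
E = 6/1 = 6.0000.

6.000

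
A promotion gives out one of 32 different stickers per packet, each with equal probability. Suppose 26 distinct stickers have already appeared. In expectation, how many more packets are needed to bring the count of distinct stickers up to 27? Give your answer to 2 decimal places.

From k distinct to k+1 distinct takes on average 32/(32-k) packets.
Only the k = 26 term is needed: E = 32/6 = 5.333.

5.33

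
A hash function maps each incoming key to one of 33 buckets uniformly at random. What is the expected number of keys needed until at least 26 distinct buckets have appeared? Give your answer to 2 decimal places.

49.37

Going from k to k+1 distinct takes a geometric number of keys with mean 33/(33-k).
Sum over k = 0,...,25: E = 33/33 + 33/32 + 33/31 + ... + 33/9 + 33/8 = 49.366.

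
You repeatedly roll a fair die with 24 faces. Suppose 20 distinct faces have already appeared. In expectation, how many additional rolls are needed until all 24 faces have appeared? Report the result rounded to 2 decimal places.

The wait to go from k to k+1 distinct faces is geometric with mean 24/(24-k).
Sum over k = 20,...,23: E = 24/4 + 24/3 + 24/2 + 24/1 = 50.000.

50.00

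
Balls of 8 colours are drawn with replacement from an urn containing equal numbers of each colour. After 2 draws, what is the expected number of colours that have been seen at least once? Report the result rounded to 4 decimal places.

For each colour, P(seen in 2 draws) = 1 - (7/8)^2 = 0.23438.
By linearity of expectation, E[distinct seen] = 8·(1 - (7/8)^2) = 1.87500.

1.8750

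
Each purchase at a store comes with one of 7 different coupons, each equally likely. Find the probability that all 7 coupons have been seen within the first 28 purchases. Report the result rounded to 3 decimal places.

0.908

By inclusion–exclusion over which coupons are missing,
P(all seen) = Σ_{j=0}^{7} (-1)^j C(7,j)((7-j)/7)^28
= 1.0000 - 0.0935 + 0.0017 - 0.0000 + 0.0000 - 0.0000 + 0.0000 - 0.0000
= 0.9082.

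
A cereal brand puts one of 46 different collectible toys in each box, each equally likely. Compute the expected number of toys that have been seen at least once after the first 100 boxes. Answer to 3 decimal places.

40.892

For each toy, P(seen in 100 boxes) = 1 - (45/46)^100 = 0.8890.
By linearity of expectation, E[distinct seen] = 46·(1 - (45/46)^100) = 40.8923.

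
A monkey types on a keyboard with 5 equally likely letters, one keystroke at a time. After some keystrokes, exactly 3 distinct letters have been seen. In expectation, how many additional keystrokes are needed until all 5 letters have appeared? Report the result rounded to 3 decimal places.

With k distinct letters already seen, the next new one takes an expected 5/(5-k) keystrokes.
Sum over k = 3,...,4: E = 5/2 + 5/1 = 7.5000.

7.500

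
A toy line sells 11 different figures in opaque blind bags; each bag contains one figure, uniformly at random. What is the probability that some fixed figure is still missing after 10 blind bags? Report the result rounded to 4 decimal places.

0.3855

On each blind bag the fixed figure fails to appear with probability 10/11.
P(still missing after 10) = (10/11)^10 = 0.38554.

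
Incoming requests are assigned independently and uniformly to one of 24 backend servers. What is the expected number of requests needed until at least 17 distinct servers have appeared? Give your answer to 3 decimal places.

Going from k to k+1 distinct takes a geometric number of requests with mean 24/(24-k).
Sum over k = 0,...,16: E = 24/24 + 24/23 + 24/22 + ... + 24/9 + 24/8 = 28.3944.

28.394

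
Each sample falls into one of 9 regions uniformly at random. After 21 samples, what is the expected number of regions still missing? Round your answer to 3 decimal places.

For each region, P(unseen after 21) = (8/9)^21 = 0.0843.
By linearity of expectation, E[unseen] = 9·(8/9)^21 = 0.7586.

0.759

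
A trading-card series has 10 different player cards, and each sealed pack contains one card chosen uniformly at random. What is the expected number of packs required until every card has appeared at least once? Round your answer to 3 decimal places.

29.290

The wait to go from k to k+1 distinct cards is geometric with mean 10/(10-k).
E[T] = 10/10 + 10/9 + 10/8 + ... + 10/2 + 10/1 = 10·H_{10}.
H_{10} = 2.9290, so E[T] = 29.2897.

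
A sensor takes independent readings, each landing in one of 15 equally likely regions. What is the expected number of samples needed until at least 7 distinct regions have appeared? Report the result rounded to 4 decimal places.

With k distinct regions already seen, the next new one arrives after an expected 15/(15-k) samples.
Sum over k = 0,...,6: E = 15/15 + 15/14 + 15/13 + ... + 15/10 + 15/9 = 9.00558.

9.0056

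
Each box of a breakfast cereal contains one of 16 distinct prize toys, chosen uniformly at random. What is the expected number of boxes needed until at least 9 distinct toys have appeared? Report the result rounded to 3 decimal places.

12.606

Going from k to k+1 distinct takes a geometric number of boxes with mean 16/(16-k).
Sum over k = 0,...,8: E = 16/16 + 16/15 + 16/14 + ... + 16/9 + 16/8 = 12.6059.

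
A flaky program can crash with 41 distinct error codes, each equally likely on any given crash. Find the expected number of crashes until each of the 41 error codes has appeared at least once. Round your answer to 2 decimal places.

Split into phases: going from k distinct to k+1 distinct takes on average 41/(41-k) crashes.
E[T] = 41/41 + 41/40 + 41/39 + ... + 41/2 + 41/1 = 41·H_{41}.
H_{41} = 4.303, so E[T] = 176.420.

176.42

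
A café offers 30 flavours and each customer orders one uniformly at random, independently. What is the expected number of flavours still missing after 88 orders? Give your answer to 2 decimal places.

For each flavour, P(unseen after 88) = (29/30)^88 = 0.051.
By linearity of expectation, E[unseen] = 30·(29/30)^88 = 1.519.

1.52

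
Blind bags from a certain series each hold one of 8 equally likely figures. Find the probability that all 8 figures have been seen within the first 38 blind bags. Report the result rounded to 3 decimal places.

0.950

Let A_i be the event that figure i is missing after 38 blind bags. By inclusion–exclusion on the A_i,
P(all seen) = Σ_{j=0}^{8} (-1)^j C(8,j)((8-j)/8)^38
= 1.0000 - 0.0500 + 0.0005 - 0.0000 + 0.0000 - 0.0000 + 0.0000 - 0.0000 + 0.0000
= 0.9505.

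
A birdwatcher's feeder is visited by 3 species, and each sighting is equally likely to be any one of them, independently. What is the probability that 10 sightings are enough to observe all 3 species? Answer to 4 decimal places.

By inclusion–exclusion over which species are missing,
P(all seen) = Σ_{j=0}^{3} (-1)^j C(3,j)((3-j)/3)^10
= 1.00000 - 0.05202 + 0.00005 - 0.00000
= 0.94803.

0.9480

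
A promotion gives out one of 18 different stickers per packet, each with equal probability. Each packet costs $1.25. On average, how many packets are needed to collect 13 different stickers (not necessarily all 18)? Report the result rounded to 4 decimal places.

With k distinct stickers already seen, the next new one arrives after an expected 18/(18-k) packets.
Sum over k = 0,...,12: E = 18/18 + 18/17 + 18/16 + ... + 18/7 + 18/6 = 21.81195.

21.8119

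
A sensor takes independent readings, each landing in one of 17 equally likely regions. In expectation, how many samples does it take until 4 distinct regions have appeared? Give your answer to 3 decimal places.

4.410

Going from k to k+1 distinct takes a geometric number of samples with mean 17/(17-k).
Sum over k = 0,...,3: E = 17/17 + 17/16 + 17/15 + 17/14 = 4.4101.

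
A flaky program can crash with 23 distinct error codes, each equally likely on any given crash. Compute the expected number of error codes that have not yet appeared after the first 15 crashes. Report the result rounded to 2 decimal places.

For each error code, P(unseen after 15) = (22/23)^15 = 0.513.
By linearity of expectation, E[unseen] = 23·(22/23)^15 = 11.807.

11.81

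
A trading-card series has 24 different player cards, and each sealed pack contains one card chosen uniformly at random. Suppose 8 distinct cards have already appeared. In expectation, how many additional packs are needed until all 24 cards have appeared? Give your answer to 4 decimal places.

81.1375

The wait to go from k to k+1 distinct cards is geometric with mean 24/(24-k).
Sum over k = 8,...,23: E = 24/16 + 24/15 + 24/14 + ... + 24/2 + 24/1 = 81.13750.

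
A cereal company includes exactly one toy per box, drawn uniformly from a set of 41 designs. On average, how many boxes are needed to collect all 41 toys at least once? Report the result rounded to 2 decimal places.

176.42

Split into phases: going from k distinct to k+1 distinct takes on average 41/(41-k) boxes.
E[T] = 41/41 + 41/40 + 41/39 + ... + 41/2 + 41/1 = 41·H_{41}.
H_{41} = 4.303, so E[T] = 176.420.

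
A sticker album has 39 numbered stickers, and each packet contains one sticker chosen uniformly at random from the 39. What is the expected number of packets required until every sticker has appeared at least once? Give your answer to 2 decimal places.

After k distinct stickers have appeared, the next packet gives a new one with probability (39-k)/39, so the expected wait for the (k+1)-th is 39/(39-k).
E[T] = 39/39 + 39/38 + 39/37 + ... + 39/2 + 39/1 = 39·H_{39}.
H_{39} = 4.254, so E[T] = 165.888.

165.89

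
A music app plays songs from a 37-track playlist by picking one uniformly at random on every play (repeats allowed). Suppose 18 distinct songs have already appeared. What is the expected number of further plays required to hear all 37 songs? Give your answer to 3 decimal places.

131.266

From k distinct to k+1 distinct takes on average 37/(37-k) plays.
Sum over k = 18,...,36: E = 37/19 + 37/18 + 37/17 + ... + 37/2 + 37/1 = 131.2664.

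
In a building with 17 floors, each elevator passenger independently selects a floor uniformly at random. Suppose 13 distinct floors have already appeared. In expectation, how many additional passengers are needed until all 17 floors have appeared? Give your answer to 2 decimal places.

35.42

From k distinct to k+1 distinct takes on average 17/(17-k) passengers.
Sum over k = 13,...,16: E = 17/4 + 17/3 + 17/2 + 17/1 = 35.417.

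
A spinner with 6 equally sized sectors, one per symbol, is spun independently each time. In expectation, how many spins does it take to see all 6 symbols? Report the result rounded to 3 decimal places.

14.700

Split into phases: going from k distinct to k+1 distinct takes on average 6/(6-k) spins.
E[T] = 6/6 + 6/5 + 6/4 + 6/3 + 6/2 + 6/1 = 6·H_{6}.
H_{6} = 2.4500, so E[T] = 14.7000.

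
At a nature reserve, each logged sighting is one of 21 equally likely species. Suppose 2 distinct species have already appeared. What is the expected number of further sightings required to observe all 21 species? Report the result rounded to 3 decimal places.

74.503

The wait to go from k to k+1 distinct species is geometric with mean 21/(21-k).
Sum over k = 2,...,20: E = 21/19 + 21/18 + 21/17 + ... + 21/2 + 21/1 = 74.5025.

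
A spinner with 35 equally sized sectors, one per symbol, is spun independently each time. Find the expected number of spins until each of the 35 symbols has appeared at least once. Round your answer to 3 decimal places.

145.137

After k distinct symbols have appeared, the next spin gives a new one with probability (35-k)/35, so the expected wait for the (k+1)-th is 35/(35-k).
E[T] = 35/35 + 35/34 + 35/33 + ... + 35/2 + 35/1 = 35·H_{35}.
H_{35} = 4.1468, so E[T] = 145.1373.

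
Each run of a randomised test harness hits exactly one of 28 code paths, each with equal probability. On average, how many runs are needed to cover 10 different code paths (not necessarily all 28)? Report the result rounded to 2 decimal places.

Going from k to k+1 distinct takes a geometric number of runs with mean 28/(28-k).
Sum over k = 0,...,9: E = 28/28 + 28/27 + 28/26 + ... + 28/20 + 28/19 = 12.098.

12.10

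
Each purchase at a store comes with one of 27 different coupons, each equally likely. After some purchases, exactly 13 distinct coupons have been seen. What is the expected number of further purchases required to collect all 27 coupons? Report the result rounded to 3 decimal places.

87.792

From k distinct to k+1 distinct takes on average 27/(27-k) purchases.
Sum over k = 13,...,26: E = 27/14 + 27/13 + 27/12 + ... + 27/2 + 27/1 = 87.7922.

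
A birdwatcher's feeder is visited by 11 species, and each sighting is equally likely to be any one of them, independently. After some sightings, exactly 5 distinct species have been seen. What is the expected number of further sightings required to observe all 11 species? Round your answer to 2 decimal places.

With k distinct species already seen, the next new one takes an expected 11/(11-k) sightings.
Sum over k = 5,...,10: E = 11/6 + 11/5 + 11/4 + 11/3 + 11/2 + 11/1 = 26.950.

26.95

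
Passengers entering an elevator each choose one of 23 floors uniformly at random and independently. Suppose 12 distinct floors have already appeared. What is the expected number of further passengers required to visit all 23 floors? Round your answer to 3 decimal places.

69.457

From k distinct to k+1 distinct takes on average 23/(23-k) passengers.
Sum over k = 12,...,22: E = 23/11 + 23/10 + 23/9 + ... + 23/2 + 23/1 = 69.4572.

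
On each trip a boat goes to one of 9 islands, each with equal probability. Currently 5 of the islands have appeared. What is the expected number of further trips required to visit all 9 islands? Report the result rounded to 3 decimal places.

18.750

From k distinct to k+1 distinct takes on average 9/(9-k) trips.
Sum over k = 5,...,8: E = 9/4 + 9/3 + 9/2 + 9/1 = 18.7500.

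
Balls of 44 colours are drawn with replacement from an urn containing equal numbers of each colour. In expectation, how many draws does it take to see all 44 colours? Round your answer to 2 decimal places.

The wait to go from k to k+1 distinct colours is geometric with mean 44/(44-k).
E[T] = 44/44 + 44/43 + 44/42 + ... + 44/2 + 44/1 = 44·H_{44}.
H_{44} = 4.373, so E[T] = 192.400.

192.40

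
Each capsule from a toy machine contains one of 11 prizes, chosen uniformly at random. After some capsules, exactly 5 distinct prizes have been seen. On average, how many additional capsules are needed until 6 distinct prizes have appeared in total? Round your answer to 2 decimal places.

1.83

The wait to go from k to k+1 distinct prizes is geometric with mean 11/(11-k).
Only the k = 5 term is needed: E = 11/6 = 1.833.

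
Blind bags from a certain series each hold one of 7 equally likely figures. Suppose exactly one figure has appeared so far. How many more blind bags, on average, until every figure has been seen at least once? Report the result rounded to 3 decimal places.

17.150

From k distinct to k+1 distinct takes on average 7/(7-k) blind bags.
Sum over k = 1,...,6: E = 7/6 + 7/5 + 7/4 + 7/3 + 7/2 + 7/1 = 17.1500.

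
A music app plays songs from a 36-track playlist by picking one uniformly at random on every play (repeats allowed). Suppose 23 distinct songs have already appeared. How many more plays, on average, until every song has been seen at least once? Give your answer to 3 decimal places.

The wait to go from k to k+1 distinct songs is geometric with mean 36/(36-k).
Sum over k = 23,...,35: E = 36/13 + 36/12 + 36/11 + ... + 36/2 + 36/1 = 114.4848.

114.485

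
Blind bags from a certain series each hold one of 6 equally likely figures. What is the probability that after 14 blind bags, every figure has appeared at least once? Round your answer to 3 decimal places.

By inclusion–exclusion over which figures are missing,
P(all seen) = Σ_{j=0}^{6} (-1)^j C(6,j)((6-j)/6)^14
= 1.0000 - 0.4673 + 0.0514 - 0.0012 + 0.0000 - 0.0000 + 0.0000
= 0.5828.

0.583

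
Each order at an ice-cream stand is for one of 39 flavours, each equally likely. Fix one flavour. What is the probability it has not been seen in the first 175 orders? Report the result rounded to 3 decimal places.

On each order the fixed flavour fails to appear with probability 38/39.
P(still missing after 175) = (38/39)^175 = 0.0106.

0.011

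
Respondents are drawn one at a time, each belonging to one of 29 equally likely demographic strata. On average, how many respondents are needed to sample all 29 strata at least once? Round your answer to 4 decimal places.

After k distinct strata have appeared, the next respondent gives a new one with probability (29-k)/29, so the expected wait for the (k+1)-th is 29/(29-k).
E[T] = 29/29 + 29/28 + 29/27 + ... + 29/2 + 29/1 = 29·H_{29}.
H_{29} = 3.96165, so E[T] = 114.88796.

114.8880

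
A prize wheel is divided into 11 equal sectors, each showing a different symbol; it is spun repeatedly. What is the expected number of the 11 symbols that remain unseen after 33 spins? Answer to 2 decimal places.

0.47

For each symbol, P(unseen after 33) = (10/11)^33 = 0.043.
By linearity of expectation, E[unseen] = 11·(10/11)^33 = 0.474.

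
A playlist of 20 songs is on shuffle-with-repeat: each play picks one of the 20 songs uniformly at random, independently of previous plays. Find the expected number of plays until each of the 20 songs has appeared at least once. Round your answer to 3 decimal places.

71.955

Split into phases: going from k distinct to k+1 distinct takes on average 20/(20-k) plays.
E[T] = 20/20 + 20/19 + 20/18 + ... + 20/2 + 20/1 = 20·H_{20}.
H_{20} = 3.5977, so E[T] = 71.9548.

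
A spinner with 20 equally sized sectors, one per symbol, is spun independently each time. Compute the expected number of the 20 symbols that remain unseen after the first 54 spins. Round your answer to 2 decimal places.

1.25

For each symbol, P(unseen after 54) = (19/20)^54 = 0.063.
By linearity of expectation, E[unseen] = 20·(19/20)^54 = 1.253.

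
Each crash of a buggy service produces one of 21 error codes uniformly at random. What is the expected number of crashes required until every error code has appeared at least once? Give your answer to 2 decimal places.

The wait to go from k to k+1 distinct error codes is geometric with mean 21/(21-k).
E[T] = 21/21 + 21/20 + 21/19 + ... + 21/2 + 21/1 = 21·H_{21}.
H_{21} = 3.645, so E[T] = 76.553.

76.55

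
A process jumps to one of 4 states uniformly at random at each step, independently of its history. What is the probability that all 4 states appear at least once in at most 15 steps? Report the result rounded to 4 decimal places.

Let A_i be the event that state i is missing after 15 steps. By inclusion–exclusion on the A_i,
P(all seen) = Σ_{j=0}^{4} (-1)^j C(4,j)((4-j)/4)^15
= 1.00000 - 0.05345 + 0.00018 - 0.00000 + 0.00000
= 0.94673.

0.9467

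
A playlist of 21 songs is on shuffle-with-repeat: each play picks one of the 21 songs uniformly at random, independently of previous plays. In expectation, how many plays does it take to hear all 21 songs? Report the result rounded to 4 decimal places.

76.5525

The wait to go from k to k+1 distinct songs is geometric with mean 21/(21-k).
E[T] = 21/21 + 21/20 + 21/19 + ... + 21/2 + 21/1 = 21·H_{21}.
H_{21} = 3.64536, so E[T] = 76.55253.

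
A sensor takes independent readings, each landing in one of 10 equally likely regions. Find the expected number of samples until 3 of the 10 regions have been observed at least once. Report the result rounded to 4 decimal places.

Going from k to k+1 distinct takes a geometric number of samples with mean 10/(10-k).
Sum over k = 0,...,2: E = 10/10 + 10/9 + 10/8 = 3.36111.

3.3611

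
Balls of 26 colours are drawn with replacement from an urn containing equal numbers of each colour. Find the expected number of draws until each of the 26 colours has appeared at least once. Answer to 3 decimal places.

100.215

Split into phases: going from k distinct to k+1 distinct takes on average 26/(26-k) draws.
E[T] = 26/26 + 26/25 + 26/24 + ... + 26/2 + 26/1 = 26·H_{26}.
H_{26} = 3.8544, so E[T] = 100.2149.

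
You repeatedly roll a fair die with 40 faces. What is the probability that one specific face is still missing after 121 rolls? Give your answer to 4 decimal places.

Each roll misses the fixed face with probability (40-1)/40 = 39/40, independently.
P(still missing after 121) = (39/40)^121 = 0.04673.

0.0467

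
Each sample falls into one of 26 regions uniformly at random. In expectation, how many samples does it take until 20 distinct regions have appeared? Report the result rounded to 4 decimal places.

With k distinct regions already seen, the next new one arrives after an expected 26/(26-k) samples.
Sum over k = 0,...,19: E = 26/26 + 26/25 + 26/24 + ... + 26/8 + 26/7 = 36.51491.

36.5149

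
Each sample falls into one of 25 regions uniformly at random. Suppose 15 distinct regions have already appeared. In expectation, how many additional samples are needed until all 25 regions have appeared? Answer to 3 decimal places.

The wait to go from k to k+1 distinct regions is geometric with mean 25/(25-k).
Sum over k = 15,...,24: E = 25/10 + 25/9 + 25/8 + ... + 25/2 + 25/1 = 73.2242.

73.224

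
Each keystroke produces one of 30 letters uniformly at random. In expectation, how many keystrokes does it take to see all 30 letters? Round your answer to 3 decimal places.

119.850

The wait to go from k to k+1 distinct letters is geometric with mean 30/(30-k).
E[T] = 30/30 + 30/29 + 30/28 + ... + 30/2 + 30/1 = 30·H_{30}.
H_{30} = 3.9950, so E[T] = 119.8496.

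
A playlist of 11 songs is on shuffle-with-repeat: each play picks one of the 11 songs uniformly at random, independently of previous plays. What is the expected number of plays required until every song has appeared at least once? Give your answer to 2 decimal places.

The wait to go from k to k+1 distinct songs is geometric with mean 11/(11-k).
E[T] = 11/11 + 11/10 + 11/9 + ... + 11/2 + 11/1 = 11·H_{11}.
H_{11} = 3.020, so E[T] = 33.219.

33.22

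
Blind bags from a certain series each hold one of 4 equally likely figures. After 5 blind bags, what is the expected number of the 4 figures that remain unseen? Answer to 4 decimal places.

0.9492

For each figure, P(unseen after 5) = (3/4)^5 = 0.23730.
By linearity of expectation, E[unseen] = 4·(3/4)^5 = 0.94922.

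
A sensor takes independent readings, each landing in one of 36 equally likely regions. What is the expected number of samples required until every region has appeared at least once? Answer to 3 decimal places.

After k distinct regions have appeared, the next sample gives a new one with probability (36-k)/36, so the expected wait for the (k+1)-th is 36/(36-k).
E[T] = 36/36 + 36/35 + 36/34 + ... + 36/2 + 36/1 = 36·H_{36}.
H_{36} = 4.1746, so E[T] = 150.2841.

150.284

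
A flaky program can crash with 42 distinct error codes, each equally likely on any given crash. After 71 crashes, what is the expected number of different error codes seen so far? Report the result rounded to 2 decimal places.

34.41

For each error code, P(seen in 71 crashes) = 1 - (41/42)^71 = 0.819.
By linearity of expectation, E[distinct seen] = 42·(1 - (41/42)^71) = 34.411.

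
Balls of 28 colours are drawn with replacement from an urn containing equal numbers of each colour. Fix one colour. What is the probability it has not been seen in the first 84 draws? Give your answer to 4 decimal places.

On each draw the fixed colour fails to appear with probability 27/28.
P(still missing after 84) = (27/28)^84 = 0.04713.

0.0471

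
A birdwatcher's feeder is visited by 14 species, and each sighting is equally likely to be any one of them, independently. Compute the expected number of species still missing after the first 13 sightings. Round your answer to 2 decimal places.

For each species, P(unseen after 13) = (13/14)^13 = 0.382.
By linearity of expectation, E[unseen] = 14·(13/14)^13 = 5.342.

5.34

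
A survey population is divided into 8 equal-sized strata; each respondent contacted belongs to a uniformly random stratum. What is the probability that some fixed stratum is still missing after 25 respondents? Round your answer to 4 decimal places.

On each respondent the fixed stratum fails to appear with probability 7/8.
P(still missing after 25) = (7/8)^25 = 0.03550.

0.0355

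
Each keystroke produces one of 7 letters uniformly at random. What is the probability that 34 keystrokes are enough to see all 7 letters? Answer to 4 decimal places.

Let A_i be the event that letter i is missing after 34 keystrokes. By inclusion–exclusion on the A_i,
P(all seen) = Σ_{j=0}^{7} (-1)^j C(7,j)((7-j)/7)^34
= 1.00000 - 0.03706 + 0.00023 - 0.00000 + 0.00000 - 0.00000 + 0.00000 - 0.00000
= 0.96317.

0.9632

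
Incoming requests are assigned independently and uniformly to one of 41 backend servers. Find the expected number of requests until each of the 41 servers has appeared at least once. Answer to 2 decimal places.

The wait to go from k to k+1 distinct servers is geometric with mean 41/(41-k).
E[T] = 41/41 + 41/40 + 41/39 + ... + 41/2 + 41/1 = 41·H_{41}.
H_{41} = 4.303, so E[T] = 176.420.

176.42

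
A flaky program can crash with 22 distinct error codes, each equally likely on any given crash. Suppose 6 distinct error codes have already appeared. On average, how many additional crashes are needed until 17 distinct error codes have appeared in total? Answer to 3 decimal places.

The wait to go from k to k+1 distinct error codes is geometric with mean 22/(22-k).
Sum over k = 6,...,16: E = 22/16 + 22/15 + 22/14 + ... + 22/7 + 22/6 = 24.1427.

24.143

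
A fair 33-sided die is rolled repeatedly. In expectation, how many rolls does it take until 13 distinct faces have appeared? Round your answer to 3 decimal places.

16.205

Going from k to k+1 distinct takes a geometric number of rolls with mean 33/(33-k).
Sum over k = 0,...,12: E = 33/33 + 33/32 + 33/31 + ... + 33/22 + 33/21 = 16.2049.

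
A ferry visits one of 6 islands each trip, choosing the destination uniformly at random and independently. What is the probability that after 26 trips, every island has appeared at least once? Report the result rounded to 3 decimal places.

0.948

By inclusion–exclusion over which islands are missing,
P(all seen) = Σ_{j=0}^{6} (-1)^j C(6,j)((6-j)/6)^26
= 1.0000 - 0.0524 + 0.0004 - 0.0000 + 0.0000 - 0.0000 + 0.0000
= 0.9480.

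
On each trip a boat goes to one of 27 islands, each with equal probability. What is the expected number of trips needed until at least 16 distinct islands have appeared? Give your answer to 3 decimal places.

With k distinct islands already seen, the next new one arrives after an expected 27/(27-k) trips.
Sum over k = 0,...,15: E = 27/27 + 27/26 + 27/25 + ... + 27/13 + 27/12 = 23.5326.

23.533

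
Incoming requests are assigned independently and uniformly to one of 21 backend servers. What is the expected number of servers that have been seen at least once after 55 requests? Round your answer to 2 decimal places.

19.57

For each server, P(seen in 55 requests) = 1 - (20/21)^55 = 0.932.
By linearity of expectation, E[distinct seen] = 21·(1 - (20/21)^55) = 19.565.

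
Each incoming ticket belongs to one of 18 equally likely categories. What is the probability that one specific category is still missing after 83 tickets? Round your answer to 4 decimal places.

0.0087

Each ticket misses the fixed category with probability (18-1)/18 = 17/18, independently.
P(still missing after 83) = (17/18)^83 = 0.00870.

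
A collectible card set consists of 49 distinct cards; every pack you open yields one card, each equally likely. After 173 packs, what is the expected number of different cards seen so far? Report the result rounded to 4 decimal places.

47.6164

For each card, P(seen in 173 packs) = 1 - (48/49)^173 = 0.97176.
By linearity of expectation, E[distinct seen] = 49·(1 - (48/49)^173) = 47.61641.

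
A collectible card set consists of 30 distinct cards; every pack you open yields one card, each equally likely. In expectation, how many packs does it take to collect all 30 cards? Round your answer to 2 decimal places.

119.85

After k distinct cards have appeared, the next pack gives a new one with probability (30-k)/30, so the expected wait for the (k+1)-th is 30/(30-k).
E[T] = 30/30 + 30/29 + 30/28 + ... + 30/2 + 30/1 = 30·H_{30}.
H_{30} = 3.995, so E[T] = 119.850.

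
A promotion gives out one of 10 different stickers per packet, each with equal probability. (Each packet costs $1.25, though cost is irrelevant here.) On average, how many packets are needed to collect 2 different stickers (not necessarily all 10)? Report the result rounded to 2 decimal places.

2.11

Going from k to k+1 distinct takes a geometric number of packets with mean 10/(10-k).
Sum over k = 0,...,1: E = 10/10 + 10/9 = 2.111.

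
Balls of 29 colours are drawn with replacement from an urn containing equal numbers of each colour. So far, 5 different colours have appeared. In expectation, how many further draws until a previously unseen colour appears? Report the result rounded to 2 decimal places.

1.21

Each draw yields a new colour with probability (29-5)/29 = 24/29, so the wait is geometric with mean 29/24.
E = 29/24 = 1.208.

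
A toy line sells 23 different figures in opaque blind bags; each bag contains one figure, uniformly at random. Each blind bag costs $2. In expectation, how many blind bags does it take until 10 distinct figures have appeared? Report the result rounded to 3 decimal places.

12.746

With k distinct figures already seen, the next new one arrives after an expected 23/(23-k) blind bags.
Sum over k = 0,...,9: E = 23/23 + 23/22 + 23/21 + ... + 23/15 + 23/14 = 12.7456.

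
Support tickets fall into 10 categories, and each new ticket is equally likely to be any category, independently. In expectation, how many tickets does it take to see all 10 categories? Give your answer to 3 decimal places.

The wait to go from k to k+1 distinct categories is geometric with mean 10/(10-k).
E[T] = 10/10 + 10/9 + 10/8 + ... + 10/2 + 10/1 = 10·H_{10}.
H_{10} = 2.9290, so E[T] = 29.2897.

29.290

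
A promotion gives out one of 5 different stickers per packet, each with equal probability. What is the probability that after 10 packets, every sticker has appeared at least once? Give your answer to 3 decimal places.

0.523

Let A_i be the event that sticker i is missing after 10 packets. By inclusion–exclusion on the A_i,
P(all seen) = Σ_{j=0}^{5} (-1)^j C(5,j)((5-j)/5)^10
= 1.0000 - 0.5369 + 0.0605 - 0.0010 + 0.0000 - 0.0000
= 0.5225.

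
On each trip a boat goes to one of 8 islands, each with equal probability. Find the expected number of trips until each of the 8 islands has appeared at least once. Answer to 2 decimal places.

21.74

After k distinct islands have appeared, the next trip gives a new one with probability (8-k)/8, so the expected wait for the (k+1)-th is 8/(8-k).
E[T] = 8/8 + 8/7 + 8/6 + ... + 8/2 + 8/1 = 8·H_{8}.
H_{8} = 2.718, so E[T] = 21.743.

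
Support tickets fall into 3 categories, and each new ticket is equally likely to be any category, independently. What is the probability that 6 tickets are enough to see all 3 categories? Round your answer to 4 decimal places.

Let A_i be the event that category i is missing after 6 tickets. By inclusion–exclusion on the A_i,
P(all seen) = Σ_{j=0}^{3} (-1)^j C(3,j)((3-j)/3)^6
= 1.00000 - 0.26337 + 0.00412 - 0.00000
= 0.74074.

0.7407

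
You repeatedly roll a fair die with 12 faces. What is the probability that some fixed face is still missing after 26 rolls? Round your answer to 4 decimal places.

0.1041

Each roll misses the fixed face with probability (12-1)/12 = 11/12, independently.
P(still missing after 26) = (11/12)^26 = 0.10411.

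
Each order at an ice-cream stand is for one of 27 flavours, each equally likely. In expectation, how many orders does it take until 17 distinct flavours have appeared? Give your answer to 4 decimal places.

With k distinct flavours already seen, the next new one arrives after an expected 27/(27-k) orders.
Sum over k = 0,...,16: E = 27/27 + 27/26 + 27/25 + ... + 27/12 + 27/11 = 25.98719.

25.9872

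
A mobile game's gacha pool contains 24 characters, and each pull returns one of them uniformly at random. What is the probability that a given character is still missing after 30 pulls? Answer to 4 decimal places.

0.2789

Each pull misses the fixed character with probability (24-1)/24 = 23/24, independently.
P(still missing after 30) = (23/24)^30 = 0.27893.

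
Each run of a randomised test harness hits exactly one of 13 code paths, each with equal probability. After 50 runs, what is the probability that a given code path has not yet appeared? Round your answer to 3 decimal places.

Each run misses the fixed code path with probability (13-1)/13 = 12/13, independently.
P(still missing after 50) = (12/13)^50 = 0.0183.

0.018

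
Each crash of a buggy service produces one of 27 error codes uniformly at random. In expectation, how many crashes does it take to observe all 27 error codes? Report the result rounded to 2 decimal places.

The wait to go from k to k+1 distinct error codes is geometric with mean 27/(27-k).
E[T] = 27/27 + 27/26 + 27/25 + ... + 27/2 + 27/1 = 27·H_{27}.
H_{27} = 3.891, so E[T] = 105.069.

105.07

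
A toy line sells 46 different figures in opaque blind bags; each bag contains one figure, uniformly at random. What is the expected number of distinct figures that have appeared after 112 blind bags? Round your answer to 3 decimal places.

42.076

For each figure, P(seen in 112 blind bags) = 1 - (45/46)^112 = 0.9147.
By linearity of expectation, E[distinct seen] = 46·(1 - (45/46)^112) = 42.0764.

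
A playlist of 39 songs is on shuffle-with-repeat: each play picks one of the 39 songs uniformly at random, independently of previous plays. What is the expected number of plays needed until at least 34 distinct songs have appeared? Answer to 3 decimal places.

76.838

Going from k to k+1 distinct takes a geometric number of plays with mean 39/(39-k).
Sum over k = 0,...,33: E = 39/39 + 39/38 + 39/37 + ... + 39/7 + 39/6 = 76.8382.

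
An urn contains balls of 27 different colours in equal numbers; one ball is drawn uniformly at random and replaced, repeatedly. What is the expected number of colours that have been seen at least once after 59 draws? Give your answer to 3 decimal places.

For each colour, P(seen in 59 draws) = 1 - (26/27)^59 = 0.8921.
By linearity of expectation, E[distinct seen] = 27·(1 - (26/27)^59) = 24.0871.

24.087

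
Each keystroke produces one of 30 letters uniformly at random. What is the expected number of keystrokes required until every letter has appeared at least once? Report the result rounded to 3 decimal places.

Split into phases: going from k distinct to k+1 distinct takes on average 30/(30-k) keystrokes.
E[T] = 30/30 + 30/29 + 30/28 + ... + 30/2 + 30/1 = 30·H_{30}.
H_{30} = 3.9950, so E[T] = 119.8496.

119.850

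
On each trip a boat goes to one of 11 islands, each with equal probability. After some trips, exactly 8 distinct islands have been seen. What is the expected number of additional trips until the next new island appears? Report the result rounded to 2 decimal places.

3.67

Each trip yields a new island with probability (11-8)/11 = 3/11, so the wait is geometric with mean 11/3.
E = 11/3 = 3.667.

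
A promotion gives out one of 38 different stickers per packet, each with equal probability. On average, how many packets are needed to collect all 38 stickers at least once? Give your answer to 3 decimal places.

After k distinct stickers have appeared, the next packet gives a new one with probability (38-k)/38, so the expected wait for the (k+1)-th is 38/(38-k).
E[T] = 38/38 + 38/37 + 38/36 + ... + 38/2 + 38/1 = 38·H_{38}.
H_{38} = 4.2279, so E[T] = 160.6603.

160.660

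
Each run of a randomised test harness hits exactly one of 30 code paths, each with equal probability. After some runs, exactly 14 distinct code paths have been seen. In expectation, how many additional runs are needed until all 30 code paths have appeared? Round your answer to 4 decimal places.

101.4219

From k distinct to k+1 distinct takes on average 30/(30-k) runs.
Sum over k = 14,...,29: E = 30/16 + 30/15 + 30/14 + ... + 30/2 + 30/1 = 101.42187.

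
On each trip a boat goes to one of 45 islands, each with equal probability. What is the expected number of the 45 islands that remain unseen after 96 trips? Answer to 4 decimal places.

5.2032

For each island, P(unseen after 96) = (44/45)^96 = 0.11563.
By linearity of expectation, E[unseen] = 45·(44/45)^96 = 5.20317.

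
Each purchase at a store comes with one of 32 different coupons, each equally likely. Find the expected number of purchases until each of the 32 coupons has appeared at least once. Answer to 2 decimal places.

129.87

After k distinct coupons have appeared, the next purchase gives a new one with probability (32-k)/32, so the expected wait for the (k+1)-th is 32/(32-k).
E[T] = 32/32 + 32/31 + 32/30 + ... + 32/2 + 32/1 = 32·H_{32}.
H_{32} = 4.058, so E[T] = 129.872.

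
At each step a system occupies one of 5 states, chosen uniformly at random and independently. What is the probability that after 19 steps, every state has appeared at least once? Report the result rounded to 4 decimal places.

0.9286

By inclusion–exclusion over which states are missing,
P(all seen) = Σ_{j=0}^{5} (-1)^j C(5,j)((5-j)/5)^19
= 1.00000 - 0.07206 + 0.00061 - 0.00000 + 0.00000 - 0.00000
= 0.92855.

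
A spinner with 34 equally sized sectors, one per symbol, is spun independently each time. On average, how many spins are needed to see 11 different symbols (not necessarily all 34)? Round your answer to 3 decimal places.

Going from k to k+1 distinct takes a geometric number of spins with mean 34/(34-k).
Sum over k = 0,...,10: E = 34/34 + 34/33 + 34/32 + ... + 34/25 + 34/24 = 13.0532.

13.053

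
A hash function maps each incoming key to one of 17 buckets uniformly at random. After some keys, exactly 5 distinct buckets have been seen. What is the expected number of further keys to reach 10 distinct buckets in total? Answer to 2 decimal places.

8.68

With k distinct buckets already seen, the next new one takes an expected 17/(17-k) keys.
Sum over k = 5,...,9: E = 17/12 + 17/11 + 17/10 + 17/9 + 17/8 = 8.676.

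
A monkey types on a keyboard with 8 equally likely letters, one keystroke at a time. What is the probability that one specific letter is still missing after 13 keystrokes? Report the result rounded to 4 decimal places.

0.1762

On each keystroke the fixed letter fails to appear with probability 7/8.
P(still missing after 13) = (7/8)^13 = 0.17624.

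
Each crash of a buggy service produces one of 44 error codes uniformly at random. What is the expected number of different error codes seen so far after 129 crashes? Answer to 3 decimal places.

41.733

For each error code, P(seen in 129 crashes) = 1 - (43/44)^129 = 0.9485.
By linearity of expectation, E[distinct seen] = 44·(1 - (43/44)^129) = 41.7328.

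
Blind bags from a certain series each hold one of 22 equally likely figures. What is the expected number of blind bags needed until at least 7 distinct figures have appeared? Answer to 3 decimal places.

Going from k to k+1 distinct takes a geometric number of blind bags with mean 22/(22-k).
Sum over k = 0,...,6: E = 22/22 + 22/21 + 22/20 + ... + 22/17 + 22/16 = 8.1969.

8.197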